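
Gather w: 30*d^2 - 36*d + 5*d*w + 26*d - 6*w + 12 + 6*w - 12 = 30*d^2 + 5*d*w - 10*d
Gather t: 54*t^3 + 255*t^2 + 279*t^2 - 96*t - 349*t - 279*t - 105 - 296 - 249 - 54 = 54*t^3 + 534*t^2 - 724*t - 704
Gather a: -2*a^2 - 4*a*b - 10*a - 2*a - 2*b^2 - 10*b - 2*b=-2*a^2 + a*(-4*b - 12) - 2*b^2 - 12*b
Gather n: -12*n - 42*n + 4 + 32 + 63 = 99 - 54*n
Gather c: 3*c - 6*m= 3*c - 6*m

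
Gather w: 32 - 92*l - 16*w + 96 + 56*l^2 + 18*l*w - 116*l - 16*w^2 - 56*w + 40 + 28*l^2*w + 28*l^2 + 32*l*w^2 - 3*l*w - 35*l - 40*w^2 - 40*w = 84*l^2 - 243*l + w^2*(32*l - 56) + w*(28*l^2 + 15*l - 112) + 168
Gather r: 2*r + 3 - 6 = 2*r - 3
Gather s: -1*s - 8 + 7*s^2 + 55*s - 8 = 7*s^2 + 54*s - 16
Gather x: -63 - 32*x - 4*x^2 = -4*x^2 - 32*x - 63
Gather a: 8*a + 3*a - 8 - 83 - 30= 11*a - 121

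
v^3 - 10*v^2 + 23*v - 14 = (v - 7)*(v - 2)*(v - 1)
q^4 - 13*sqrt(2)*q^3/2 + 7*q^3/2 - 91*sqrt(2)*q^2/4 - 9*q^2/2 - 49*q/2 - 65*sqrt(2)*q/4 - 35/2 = (q + 1)*(q + 5/2)*(q - 7*sqrt(2))*(q + sqrt(2)/2)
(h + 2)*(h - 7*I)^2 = h^3 + 2*h^2 - 14*I*h^2 - 49*h - 28*I*h - 98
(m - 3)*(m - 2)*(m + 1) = m^3 - 4*m^2 + m + 6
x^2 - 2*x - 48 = (x - 8)*(x + 6)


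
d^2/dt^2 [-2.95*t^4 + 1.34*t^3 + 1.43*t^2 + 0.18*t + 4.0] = -35.4*t^2 + 8.04*t + 2.86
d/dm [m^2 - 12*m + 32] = 2*m - 12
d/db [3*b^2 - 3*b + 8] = 6*b - 3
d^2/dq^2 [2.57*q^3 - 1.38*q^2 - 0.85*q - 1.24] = 15.42*q - 2.76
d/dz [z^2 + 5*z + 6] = 2*z + 5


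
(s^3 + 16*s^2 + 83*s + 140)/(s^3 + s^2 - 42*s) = (s^2 + 9*s + 20)/(s*(s - 6))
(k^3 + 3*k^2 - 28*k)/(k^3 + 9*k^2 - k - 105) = k*(k - 4)/(k^2 + 2*k - 15)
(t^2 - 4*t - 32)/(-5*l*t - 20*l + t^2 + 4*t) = (t - 8)/(-5*l + t)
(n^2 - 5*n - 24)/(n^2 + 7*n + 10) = (n^2 - 5*n - 24)/(n^2 + 7*n + 10)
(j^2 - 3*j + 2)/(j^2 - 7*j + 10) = (j - 1)/(j - 5)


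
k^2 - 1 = (k - 1)*(k + 1)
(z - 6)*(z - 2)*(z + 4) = z^3 - 4*z^2 - 20*z + 48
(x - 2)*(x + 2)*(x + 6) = x^3 + 6*x^2 - 4*x - 24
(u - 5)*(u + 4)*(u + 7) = u^3 + 6*u^2 - 27*u - 140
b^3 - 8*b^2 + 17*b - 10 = (b - 5)*(b - 2)*(b - 1)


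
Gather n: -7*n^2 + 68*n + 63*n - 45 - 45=-7*n^2 + 131*n - 90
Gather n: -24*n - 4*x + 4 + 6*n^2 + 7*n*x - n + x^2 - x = 6*n^2 + n*(7*x - 25) + x^2 - 5*x + 4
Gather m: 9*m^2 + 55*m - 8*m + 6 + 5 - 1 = 9*m^2 + 47*m + 10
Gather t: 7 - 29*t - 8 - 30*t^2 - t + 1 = -30*t^2 - 30*t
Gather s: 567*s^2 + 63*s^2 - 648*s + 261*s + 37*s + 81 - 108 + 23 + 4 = 630*s^2 - 350*s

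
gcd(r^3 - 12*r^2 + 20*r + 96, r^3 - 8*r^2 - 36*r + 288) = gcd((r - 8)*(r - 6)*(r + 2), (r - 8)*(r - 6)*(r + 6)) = r^2 - 14*r + 48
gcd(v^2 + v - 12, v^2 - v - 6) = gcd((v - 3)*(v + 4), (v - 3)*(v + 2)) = v - 3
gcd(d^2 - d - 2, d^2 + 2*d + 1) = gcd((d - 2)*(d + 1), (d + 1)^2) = d + 1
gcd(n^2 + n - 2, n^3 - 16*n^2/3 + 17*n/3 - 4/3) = n - 1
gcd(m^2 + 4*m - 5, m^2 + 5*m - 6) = m - 1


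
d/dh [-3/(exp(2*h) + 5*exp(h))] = 3*(2*exp(h) + 5)*exp(-h)/(exp(h) + 5)^2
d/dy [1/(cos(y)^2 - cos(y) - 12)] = (2*cos(y) - 1)*sin(y)/(sin(y)^2 + cos(y) + 11)^2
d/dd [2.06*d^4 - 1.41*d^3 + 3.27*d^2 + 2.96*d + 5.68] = 8.24*d^3 - 4.23*d^2 + 6.54*d + 2.96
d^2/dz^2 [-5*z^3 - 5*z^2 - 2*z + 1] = -30*z - 10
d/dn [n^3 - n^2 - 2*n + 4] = 3*n^2 - 2*n - 2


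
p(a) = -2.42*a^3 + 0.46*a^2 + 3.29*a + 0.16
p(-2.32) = 25.22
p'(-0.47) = 1.25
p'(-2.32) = -37.92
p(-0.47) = -1.03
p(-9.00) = 1771.99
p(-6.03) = 527.65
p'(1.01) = -3.19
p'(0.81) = -0.73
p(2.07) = -12.52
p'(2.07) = -25.91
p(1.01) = 1.46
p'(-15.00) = -1644.01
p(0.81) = 1.84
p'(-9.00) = -593.05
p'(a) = -7.26*a^2 + 0.92*a + 3.29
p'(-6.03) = -266.24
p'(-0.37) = 1.96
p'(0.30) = 2.91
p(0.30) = 1.12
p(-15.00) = 8221.81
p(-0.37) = -0.87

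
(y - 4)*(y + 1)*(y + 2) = y^3 - y^2 - 10*y - 8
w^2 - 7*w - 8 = (w - 8)*(w + 1)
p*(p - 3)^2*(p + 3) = p^4 - 3*p^3 - 9*p^2 + 27*p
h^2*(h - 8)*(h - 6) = h^4 - 14*h^3 + 48*h^2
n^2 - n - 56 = (n - 8)*(n + 7)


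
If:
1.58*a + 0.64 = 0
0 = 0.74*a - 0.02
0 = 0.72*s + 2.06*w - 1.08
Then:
No Solution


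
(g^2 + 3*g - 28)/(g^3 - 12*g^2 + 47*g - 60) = (g + 7)/(g^2 - 8*g + 15)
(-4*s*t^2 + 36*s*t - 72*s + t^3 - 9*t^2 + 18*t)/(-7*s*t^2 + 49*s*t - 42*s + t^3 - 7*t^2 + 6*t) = (4*s*t - 12*s - t^2 + 3*t)/(7*s*t - 7*s - t^2 + t)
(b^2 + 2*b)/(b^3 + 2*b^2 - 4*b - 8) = b/(b^2 - 4)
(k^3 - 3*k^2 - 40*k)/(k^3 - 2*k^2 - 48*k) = (k + 5)/(k + 6)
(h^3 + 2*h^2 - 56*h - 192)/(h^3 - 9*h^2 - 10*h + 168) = (h^2 - 2*h - 48)/(h^2 - 13*h + 42)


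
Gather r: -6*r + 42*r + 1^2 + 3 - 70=36*r - 66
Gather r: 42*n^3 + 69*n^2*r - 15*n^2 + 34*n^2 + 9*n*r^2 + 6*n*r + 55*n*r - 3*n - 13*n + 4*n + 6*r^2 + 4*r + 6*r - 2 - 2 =42*n^3 + 19*n^2 - 12*n + r^2*(9*n + 6) + r*(69*n^2 + 61*n + 10) - 4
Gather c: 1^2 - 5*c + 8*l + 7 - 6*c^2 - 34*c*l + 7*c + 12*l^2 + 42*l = -6*c^2 + c*(2 - 34*l) + 12*l^2 + 50*l + 8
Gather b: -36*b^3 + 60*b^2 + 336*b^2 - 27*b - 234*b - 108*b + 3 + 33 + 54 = -36*b^3 + 396*b^2 - 369*b + 90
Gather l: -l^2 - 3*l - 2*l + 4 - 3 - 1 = -l^2 - 5*l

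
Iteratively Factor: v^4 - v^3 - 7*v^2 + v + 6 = (v - 3)*(v^3 + 2*v^2 - v - 2) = (v - 3)*(v + 2)*(v^2 - 1) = (v - 3)*(v + 1)*(v + 2)*(v - 1)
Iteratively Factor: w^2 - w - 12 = (w - 4)*(w + 3)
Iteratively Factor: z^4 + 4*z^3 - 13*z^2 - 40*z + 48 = (z - 3)*(z^3 + 7*z^2 + 8*z - 16) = (z - 3)*(z + 4)*(z^2 + 3*z - 4) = (z - 3)*(z + 4)^2*(z - 1)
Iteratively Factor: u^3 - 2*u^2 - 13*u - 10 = (u + 2)*(u^2 - 4*u - 5) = (u - 5)*(u + 2)*(u + 1)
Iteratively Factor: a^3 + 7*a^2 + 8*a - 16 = (a - 1)*(a^2 + 8*a + 16) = (a - 1)*(a + 4)*(a + 4)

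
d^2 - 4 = (d - 2)*(d + 2)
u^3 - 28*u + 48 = (u - 4)*(u - 2)*(u + 6)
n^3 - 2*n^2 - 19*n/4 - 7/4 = (n - 7/2)*(n + 1/2)*(n + 1)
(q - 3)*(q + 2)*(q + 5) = q^3 + 4*q^2 - 11*q - 30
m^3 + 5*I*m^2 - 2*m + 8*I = (m - I)*(m + 2*I)*(m + 4*I)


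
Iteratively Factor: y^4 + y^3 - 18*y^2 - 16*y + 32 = (y + 4)*(y^3 - 3*y^2 - 6*y + 8) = (y - 1)*(y + 4)*(y^2 - 2*y - 8) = (y - 4)*(y - 1)*(y + 4)*(y + 2)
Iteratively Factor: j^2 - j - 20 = (j + 4)*(j - 5)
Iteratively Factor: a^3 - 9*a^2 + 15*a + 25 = (a - 5)*(a^2 - 4*a - 5) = (a - 5)*(a + 1)*(a - 5)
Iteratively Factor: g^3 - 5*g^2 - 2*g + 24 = (g - 3)*(g^2 - 2*g - 8) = (g - 3)*(g + 2)*(g - 4)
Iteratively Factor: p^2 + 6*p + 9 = (p + 3)*(p + 3)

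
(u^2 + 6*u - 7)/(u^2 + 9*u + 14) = (u - 1)/(u + 2)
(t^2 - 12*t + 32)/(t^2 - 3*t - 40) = (t - 4)/(t + 5)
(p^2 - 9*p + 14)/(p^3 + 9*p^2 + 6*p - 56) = (p - 7)/(p^2 + 11*p + 28)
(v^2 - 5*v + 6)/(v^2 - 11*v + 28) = (v^2 - 5*v + 6)/(v^2 - 11*v + 28)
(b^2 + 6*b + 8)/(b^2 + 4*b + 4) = (b + 4)/(b + 2)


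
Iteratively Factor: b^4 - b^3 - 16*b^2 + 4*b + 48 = (b - 4)*(b^3 + 3*b^2 - 4*b - 12) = (b - 4)*(b + 2)*(b^2 + b - 6) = (b - 4)*(b - 2)*(b + 2)*(b + 3)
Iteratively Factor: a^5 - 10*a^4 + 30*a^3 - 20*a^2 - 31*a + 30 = (a - 1)*(a^4 - 9*a^3 + 21*a^2 + a - 30) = (a - 1)*(a + 1)*(a^3 - 10*a^2 + 31*a - 30) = (a - 5)*(a - 1)*(a + 1)*(a^2 - 5*a + 6) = (a - 5)*(a - 2)*(a - 1)*(a + 1)*(a - 3)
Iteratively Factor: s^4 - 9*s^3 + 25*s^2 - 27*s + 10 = (s - 5)*(s^3 - 4*s^2 + 5*s - 2) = (s - 5)*(s - 1)*(s^2 - 3*s + 2) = (s - 5)*(s - 2)*(s - 1)*(s - 1)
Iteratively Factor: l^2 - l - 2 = (l + 1)*(l - 2)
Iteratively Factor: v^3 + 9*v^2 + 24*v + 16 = (v + 4)*(v^2 + 5*v + 4) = (v + 4)^2*(v + 1)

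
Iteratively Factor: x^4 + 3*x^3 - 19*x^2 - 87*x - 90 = (x - 5)*(x^3 + 8*x^2 + 21*x + 18) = (x - 5)*(x + 2)*(x^2 + 6*x + 9) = (x - 5)*(x + 2)*(x + 3)*(x + 3)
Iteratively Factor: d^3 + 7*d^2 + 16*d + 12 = (d + 2)*(d^2 + 5*d + 6) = (d + 2)*(d + 3)*(d + 2)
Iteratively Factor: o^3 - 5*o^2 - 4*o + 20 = (o - 2)*(o^2 - 3*o - 10) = (o - 2)*(o + 2)*(o - 5)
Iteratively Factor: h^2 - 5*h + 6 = (h - 3)*(h - 2)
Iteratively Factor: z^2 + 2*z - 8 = (z + 4)*(z - 2)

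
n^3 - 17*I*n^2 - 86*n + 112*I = (n - 8*I)*(n - 7*I)*(n - 2*I)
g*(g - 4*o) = g^2 - 4*g*o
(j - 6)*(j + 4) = j^2 - 2*j - 24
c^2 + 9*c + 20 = (c + 4)*(c + 5)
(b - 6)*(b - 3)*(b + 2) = b^3 - 7*b^2 + 36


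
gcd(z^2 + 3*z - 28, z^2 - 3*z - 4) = z - 4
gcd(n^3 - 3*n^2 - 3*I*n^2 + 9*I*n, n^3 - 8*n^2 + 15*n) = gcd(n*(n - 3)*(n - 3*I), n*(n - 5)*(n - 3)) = n^2 - 3*n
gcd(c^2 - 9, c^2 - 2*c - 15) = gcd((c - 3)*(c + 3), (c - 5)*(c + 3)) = c + 3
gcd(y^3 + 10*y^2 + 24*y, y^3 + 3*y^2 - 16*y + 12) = y + 6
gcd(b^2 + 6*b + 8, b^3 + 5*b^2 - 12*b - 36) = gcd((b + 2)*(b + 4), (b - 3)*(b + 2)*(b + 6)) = b + 2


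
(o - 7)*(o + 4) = o^2 - 3*o - 28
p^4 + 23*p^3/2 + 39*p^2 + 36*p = p*(p + 3/2)*(p + 4)*(p + 6)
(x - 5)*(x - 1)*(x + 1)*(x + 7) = x^4 + 2*x^3 - 36*x^2 - 2*x + 35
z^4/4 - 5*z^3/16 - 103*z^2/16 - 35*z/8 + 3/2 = (z/4 + 1)*(z - 6)*(z - 1/4)*(z + 1)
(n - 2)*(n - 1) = n^2 - 3*n + 2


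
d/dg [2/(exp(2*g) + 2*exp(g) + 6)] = -4*(exp(g) + 1)*exp(g)/(exp(2*g) + 2*exp(g) + 6)^2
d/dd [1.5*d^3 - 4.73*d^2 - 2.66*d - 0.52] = 4.5*d^2 - 9.46*d - 2.66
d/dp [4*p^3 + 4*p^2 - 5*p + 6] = 12*p^2 + 8*p - 5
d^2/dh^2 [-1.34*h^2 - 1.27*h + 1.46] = -2.68000000000000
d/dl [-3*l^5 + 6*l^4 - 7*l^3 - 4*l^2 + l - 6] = -15*l^4 + 24*l^3 - 21*l^2 - 8*l + 1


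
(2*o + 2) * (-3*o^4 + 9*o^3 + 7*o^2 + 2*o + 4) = -6*o^5 + 12*o^4 + 32*o^3 + 18*o^2 + 12*o + 8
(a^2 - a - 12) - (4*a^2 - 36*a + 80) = -3*a^2 + 35*a - 92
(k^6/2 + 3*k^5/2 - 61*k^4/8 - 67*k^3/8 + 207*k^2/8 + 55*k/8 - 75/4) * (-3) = -3*k^6/2 - 9*k^5/2 + 183*k^4/8 + 201*k^3/8 - 621*k^2/8 - 165*k/8 + 225/4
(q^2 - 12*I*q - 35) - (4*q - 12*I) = q^2 - 4*q - 12*I*q - 35 + 12*I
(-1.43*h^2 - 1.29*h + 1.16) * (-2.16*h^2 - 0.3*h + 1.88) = 3.0888*h^4 + 3.2154*h^3 - 4.807*h^2 - 2.7732*h + 2.1808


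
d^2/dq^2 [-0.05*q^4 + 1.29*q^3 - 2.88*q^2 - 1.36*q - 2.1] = -0.6*q^2 + 7.74*q - 5.76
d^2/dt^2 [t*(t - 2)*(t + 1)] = 6*t - 2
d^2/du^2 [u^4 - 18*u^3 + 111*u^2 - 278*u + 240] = 12*u^2 - 108*u + 222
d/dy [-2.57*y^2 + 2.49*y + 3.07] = 2.49 - 5.14*y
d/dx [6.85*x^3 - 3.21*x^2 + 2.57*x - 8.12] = 20.55*x^2 - 6.42*x + 2.57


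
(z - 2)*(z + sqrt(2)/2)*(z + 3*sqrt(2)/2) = z^3 - 2*z^2 + 2*sqrt(2)*z^2 - 4*sqrt(2)*z + 3*z/2 - 3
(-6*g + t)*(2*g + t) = -12*g^2 - 4*g*t + t^2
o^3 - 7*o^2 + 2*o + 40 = (o - 5)*(o - 4)*(o + 2)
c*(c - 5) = c^2 - 5*c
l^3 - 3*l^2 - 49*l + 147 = (l - 7)*(l - 3)*(l + 7)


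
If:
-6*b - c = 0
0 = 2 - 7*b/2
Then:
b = 4/7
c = -24/7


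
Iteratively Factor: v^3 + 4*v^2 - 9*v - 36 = (v - 3)*(v^2 + 7*v + 12) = (v - 3)*(v + 4)*(v + 3)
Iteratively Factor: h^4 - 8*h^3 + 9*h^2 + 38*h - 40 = (h + 2)*(h^3 - 10*h^2 + 29*h - 20) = (h - 5)*(h + 2)*(h^2 - 5*h + 4) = (h - 5)*(h - 4)*(h + 2)*(h - 1)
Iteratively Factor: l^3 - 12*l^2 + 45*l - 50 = (l - 5)*(l^2 - 7*l + 10) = (l - 5)*(l - 2)*(l - 5)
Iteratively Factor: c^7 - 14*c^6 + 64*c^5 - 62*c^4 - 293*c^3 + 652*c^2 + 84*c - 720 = (c - 3)*(c^6 - 11*c^5 + 31*c^4 + 31*c^3 - 200*c^2 + 52*c + 240) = (c - 3)*(c - 2)*(c^5 - 9*c^4 + 13*c^3 + 57*c^2 - 86*c - 120) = (c - 4)*(c - 3)*(c - 2)*(c^4 - 5*c^3 - 7*c^2 + 29*c + 30) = (c - 5)*(c - 4)*(c - 3)*(c - 2)*(c^3 - 7*c - 6) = (c - 5)*(c - 4)*(c - 3)*(c - 2)*(c + 2)*(c^2 - 2*c - 3) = (c - 5)*(c - 4)*(c - 3)^2*(c - 2)*(c + 2)*(c + 1)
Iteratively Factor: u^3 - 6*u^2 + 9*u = (u)*(u^2 - 6*u + 9) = u*(u - 3)*(u - 3)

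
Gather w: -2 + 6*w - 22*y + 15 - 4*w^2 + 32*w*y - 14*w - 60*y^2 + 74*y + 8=-4*w^2 + w*(32*y - 8) - 60*y^2 + 52*y + 21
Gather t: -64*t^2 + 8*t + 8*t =-64*t^2 + 16*t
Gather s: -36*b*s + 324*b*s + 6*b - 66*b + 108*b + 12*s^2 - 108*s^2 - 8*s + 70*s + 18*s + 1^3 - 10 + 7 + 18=48*b - 96*s^2 + s*(288*b + 80) + 16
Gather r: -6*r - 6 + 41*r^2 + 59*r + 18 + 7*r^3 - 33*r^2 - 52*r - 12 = 7*r^3 + 8*r^2 + r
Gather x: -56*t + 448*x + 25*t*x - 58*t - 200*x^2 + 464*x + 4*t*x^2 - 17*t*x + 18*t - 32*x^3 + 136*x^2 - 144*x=-96*t - 32*x^3 + x^2*(4*t - 64) + x*(8*t + 768)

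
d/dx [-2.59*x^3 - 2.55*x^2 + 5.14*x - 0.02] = -7.77*x^2 - 5.1*x + 5.14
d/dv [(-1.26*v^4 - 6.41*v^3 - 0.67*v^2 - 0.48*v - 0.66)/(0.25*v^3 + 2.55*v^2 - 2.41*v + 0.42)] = (-0.315*v^6 - 6.426*v^5 - 7.0682*v^4 + 29.0194*v^3 - 4.7429*v^2 + 2.8032*v - 1.7922)/(0.0625*v^6 + 1.275*v^5 + 5.2975*v^4 - 12.081*v^3 + 7.9501*v^2 - 2.0244*v + 0.1764)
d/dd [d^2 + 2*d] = 2*d + 2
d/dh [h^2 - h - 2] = 2*h - 1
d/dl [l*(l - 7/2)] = 2*l - 7/2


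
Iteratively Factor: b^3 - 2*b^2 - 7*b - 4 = (b + 1)*(b^2 - 3*b - 4) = (b - 4)*(b + 1)*(b + 1)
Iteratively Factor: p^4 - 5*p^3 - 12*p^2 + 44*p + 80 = (p - 4)*(p^3 - p^2 - 16*p - 20) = (p - 5)*(p - 4)*(p^2 + 4*p + 4) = (p - 5)*(p - 4)*(p + 2)*(p + 2)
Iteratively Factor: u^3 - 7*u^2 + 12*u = (u - 4)*(u^2 - 3*u) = (u - 4)*(u - 3)*(u)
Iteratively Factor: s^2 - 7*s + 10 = (s - 5)*(s - 2)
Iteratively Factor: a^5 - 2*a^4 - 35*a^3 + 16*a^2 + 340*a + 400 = (a + 4)*(a^4 - 6*a^3 - 11*a^2 + 60*a + 100) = (a + 2)*(a + 4)*(a^3 - 8*a^2 + 5*a + 50) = (a - 5)*(a + 2)*(a + 4)*(a^2 - 3*a - 10) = (a - 5)^2*(a + 2)*(a + 4)*(a + 2)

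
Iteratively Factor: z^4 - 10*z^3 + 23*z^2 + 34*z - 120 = (z - 4)*(z^3 - 6*z^2 - z + 30) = (z - 5)*(z - 4)*(z^2 - z - 6) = (z - 5)*(z - 4)*(z + 2)*(z - 3)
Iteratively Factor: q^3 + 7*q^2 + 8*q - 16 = (q + 4)*(q^2 + 3*q - 4) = (q - 1)*(q + 4)*(q + 4)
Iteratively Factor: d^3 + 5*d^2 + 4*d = (d + 1)*(d^2 + 4*d) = d*(d + 1)*(d + 4)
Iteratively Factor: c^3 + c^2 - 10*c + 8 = (c - 2)*(c^2 + 3*c - 4) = (c - 2)*(c + 4)*(c - 1)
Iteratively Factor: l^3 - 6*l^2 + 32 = (l - 4)*(l^2 - 2*l - 8) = (l - 4)*(l + 2)*(l - 4)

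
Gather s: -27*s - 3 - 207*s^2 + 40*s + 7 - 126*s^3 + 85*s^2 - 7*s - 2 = -126*s^3 - 122*s^2 + 6*s + 2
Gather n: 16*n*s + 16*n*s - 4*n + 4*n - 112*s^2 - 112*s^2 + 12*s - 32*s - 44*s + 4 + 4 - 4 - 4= 32*n*s - 224*s^2 - 64*s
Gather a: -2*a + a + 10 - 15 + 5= -a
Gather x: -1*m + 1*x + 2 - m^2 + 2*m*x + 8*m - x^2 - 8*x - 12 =-m^2 + 7*m - x^2 + x*(2*m - 7) - 10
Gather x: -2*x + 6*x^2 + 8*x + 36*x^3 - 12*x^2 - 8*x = 36*x^3 - 6*x^2 - 2*x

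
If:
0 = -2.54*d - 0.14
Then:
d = -0.06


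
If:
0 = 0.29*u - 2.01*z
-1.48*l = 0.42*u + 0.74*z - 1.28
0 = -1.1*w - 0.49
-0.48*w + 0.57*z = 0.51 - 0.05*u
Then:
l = 0.07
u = 2.24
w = -0.45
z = 0.32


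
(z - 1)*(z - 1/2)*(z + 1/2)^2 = z^4 - z^3/2 - 3*z^2/4 + z/8 + 1/8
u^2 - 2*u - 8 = (u - 4)*(u + 2)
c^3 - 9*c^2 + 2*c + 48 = (c - 8)*(c - 3)*(c + 2)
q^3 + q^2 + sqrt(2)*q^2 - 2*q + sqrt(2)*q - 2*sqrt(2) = (q - 1)*(q + 2)*(q + sqrt(2))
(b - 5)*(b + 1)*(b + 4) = b^3 - 21*b - 20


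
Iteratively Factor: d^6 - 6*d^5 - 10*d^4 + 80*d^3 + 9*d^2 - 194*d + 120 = (d - 1)*(d^5 - 5*d^4 - 15*d^3 + 65*d^2 + 74*d - 120) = (d - 1)*(d + 2)*(d^4 - 7*d^3 - d^2 + 67*d - 60) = (d - 5)*(d - 1)*(d + 2)*(d^3 - 2*d^2 - 11*d + 12) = (d - 5)*(d - 4)*(d - 1)*(d + 2)*(d^2 + 2*d - 3) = (d - 5)*(d - 4)*(d - 1)*(d + 2)*(d + 3)*(d - 1)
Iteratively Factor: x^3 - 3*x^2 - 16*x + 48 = (x - 3)*(x^2 - 16) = (x - 3)*(x + 4)*(x - 4)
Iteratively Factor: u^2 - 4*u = (u)*(u - 4)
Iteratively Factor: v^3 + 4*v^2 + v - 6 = (v - 1)*(v^2 + 5*v + 6) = (v - 1)*(v + 2)*(v + 3)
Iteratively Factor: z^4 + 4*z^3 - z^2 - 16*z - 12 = (z + 1)*(z^3 + 3*z^2 - 4*z - 12) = (z + 1)*(z + 2)*(z^2 + z - 6) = (z - 2)*(z + 1)*(z + 2)*(z + 3)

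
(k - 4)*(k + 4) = k^2 - 16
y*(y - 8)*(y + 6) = y^3 - 2*y^2 - 48*y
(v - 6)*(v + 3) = v^2 - 3*v - 18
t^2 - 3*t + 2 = (t - 2)*(t - 1)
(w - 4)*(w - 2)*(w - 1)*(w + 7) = w^4 - 35*w^2 + 90*w - 56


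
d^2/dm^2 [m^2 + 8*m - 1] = 2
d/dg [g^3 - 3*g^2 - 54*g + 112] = 3*g^2 - 6*g - 54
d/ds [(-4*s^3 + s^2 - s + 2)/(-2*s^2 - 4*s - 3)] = (8*s^4 + 32*s^3 + 30*s^2 + 2*s + 11)/(4*s^4 + 16*s^3 + 28*s^2 + 24*s + 9)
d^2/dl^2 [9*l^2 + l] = 18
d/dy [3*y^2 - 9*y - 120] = 6*y - 9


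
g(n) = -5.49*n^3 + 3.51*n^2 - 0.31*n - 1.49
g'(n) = -16.47*n^2 + 7.02*n - 0.31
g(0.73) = -1.98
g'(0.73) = -3.96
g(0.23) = -1.44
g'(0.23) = 0.43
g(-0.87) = 5.05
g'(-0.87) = -18.88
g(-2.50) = 107.00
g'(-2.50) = -120.80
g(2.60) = -75.06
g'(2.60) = -93.40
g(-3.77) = 343.73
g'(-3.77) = -260.86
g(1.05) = -4.30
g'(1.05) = -11.10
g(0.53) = -1.49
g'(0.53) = -1.22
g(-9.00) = 4287.82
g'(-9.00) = -1397.56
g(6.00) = -1062.83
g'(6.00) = -551.11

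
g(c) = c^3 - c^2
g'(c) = 3*c^2 - 2*c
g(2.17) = 5.51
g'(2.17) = 9.79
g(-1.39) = -4.62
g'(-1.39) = 8.58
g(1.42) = 0.85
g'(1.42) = 3.21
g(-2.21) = -15.68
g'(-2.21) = 19.07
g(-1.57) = -6.33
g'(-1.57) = 10.53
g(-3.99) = -79.44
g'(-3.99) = 55.74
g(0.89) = -0.09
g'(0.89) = 0.60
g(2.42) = 8.32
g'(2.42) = 12.73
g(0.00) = 0.00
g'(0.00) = 0.00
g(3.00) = 18.00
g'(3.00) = 21.00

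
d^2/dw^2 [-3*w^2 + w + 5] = -6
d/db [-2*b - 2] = -2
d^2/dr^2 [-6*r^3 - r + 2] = -36*r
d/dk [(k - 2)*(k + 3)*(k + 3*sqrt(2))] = 3*k^2 + 2*k + 6*sqrt(2)*k - 6 + 3*sqrt(2)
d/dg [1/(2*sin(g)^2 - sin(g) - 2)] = (1 - 4*sin(g))*cos(g)/(sin(g) + cos(2*g) + 1)^2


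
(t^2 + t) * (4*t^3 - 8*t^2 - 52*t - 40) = 4*t^5 - 4*t^4 - 60*t^3 - 92*t^2 - 40*t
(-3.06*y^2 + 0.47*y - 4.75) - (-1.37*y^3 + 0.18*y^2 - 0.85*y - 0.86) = 1.37*y^3 - 3.24*y^2 + 1.32*y - 3.89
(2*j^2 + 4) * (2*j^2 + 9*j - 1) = 4*j^4 + 18*j^3 + 6*j^2 + 36*j - 4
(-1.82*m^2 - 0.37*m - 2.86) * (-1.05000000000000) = 1.911*m^2 + 0.3885*m + 3.003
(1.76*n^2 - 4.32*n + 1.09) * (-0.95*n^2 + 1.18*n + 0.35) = -1.672*n^4 + 6.1808*n^3 - 5.5171*n^2 - 0.2258*n + 0.3815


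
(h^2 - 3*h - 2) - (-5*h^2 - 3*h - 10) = 6*h^2 + 8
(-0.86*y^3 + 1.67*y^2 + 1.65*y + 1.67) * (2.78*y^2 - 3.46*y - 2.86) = -2.3908*y^5 + 7.6182*y^4 + 1.2684*y^3 - 5.8426*y^2 - 10.4972*y - 4.7762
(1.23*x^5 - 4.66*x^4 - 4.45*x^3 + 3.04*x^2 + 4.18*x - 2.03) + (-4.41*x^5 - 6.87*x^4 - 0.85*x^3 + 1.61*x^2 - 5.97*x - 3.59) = -3.18*x^5 - 11.53*x^4 - 5.3*x^3 + 4.65*x^2 - 1.79*x - 5.62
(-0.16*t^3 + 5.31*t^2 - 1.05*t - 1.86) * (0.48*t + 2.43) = -0.0768*t^4 + 2.16*t^3 + 12.3993*t^2 - 3.4443*t - 4.5198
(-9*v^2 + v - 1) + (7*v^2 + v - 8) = -2*v^2 + 2*v - 9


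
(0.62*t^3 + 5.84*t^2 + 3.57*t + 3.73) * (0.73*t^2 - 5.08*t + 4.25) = 0.4526*t^5 + 1.1136*t^4 - 24.4261*t^3 + 9.4073*t^2 - 3.7759*t + 15.8525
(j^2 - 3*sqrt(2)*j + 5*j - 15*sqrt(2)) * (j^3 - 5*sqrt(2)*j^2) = j^5 - 8*sqrt(2)*j^4 + 5*j^4 - 40*sqrt(2)*j^3 + 30*j^3 + 150*j^2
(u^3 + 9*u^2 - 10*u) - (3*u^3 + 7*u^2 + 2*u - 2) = -2*u^3 + 2*u^2 - 12*u + 2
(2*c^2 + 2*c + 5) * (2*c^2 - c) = 4*c^4 + 2*c^3 + 8*c^2 - 5*c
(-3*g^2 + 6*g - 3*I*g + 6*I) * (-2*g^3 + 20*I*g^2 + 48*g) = 6*g^5 - 12*g^4 - 54*I*g^4 - 84*g^3 + 108*I*g^3 + 168*g^2 - 144*I*g^2 + 288*I*g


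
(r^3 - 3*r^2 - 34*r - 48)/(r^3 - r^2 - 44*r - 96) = (r + 2)/(r + 4)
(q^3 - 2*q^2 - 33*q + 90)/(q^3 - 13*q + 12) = (q^2 + q - 30)/(q^2 + 3*q - 4)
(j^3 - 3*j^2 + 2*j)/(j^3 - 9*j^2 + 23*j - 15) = j*(j - 2)/(j^2 - 8*j + 15)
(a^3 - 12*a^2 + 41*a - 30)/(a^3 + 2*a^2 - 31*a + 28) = (a^2 - 11*a + 30)/(a^2 + 3*a - 28)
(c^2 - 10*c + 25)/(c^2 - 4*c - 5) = (c - 5)/(c + 1)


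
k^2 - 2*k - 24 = (k - 6)*(k + 4)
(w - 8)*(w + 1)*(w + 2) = w^3 - 5*w^2 - 22*w - 16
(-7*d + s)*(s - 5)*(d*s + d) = -7*d^2*s^2 + 28*d^2*s + 35*d^2 + d*s^3 - 4*d*s^2 - 5*d*s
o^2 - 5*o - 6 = (o - 6)*(o + 1)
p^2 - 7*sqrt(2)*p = p*(p - 7*sqrt(2))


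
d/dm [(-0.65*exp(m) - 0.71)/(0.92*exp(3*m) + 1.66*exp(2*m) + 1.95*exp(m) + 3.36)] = (1.196*exp(3*m) + 3.0386*exp(2*m) + 2.3572*exp(m) - 0.7995)*exp(m)/(0.8464*exp(6*m) + 3.0544*exp(5*m) + 6.3436*exp(4*m) + 12.6564*exp(3*m) + 14.9577*exp(2*m) + 13.104*exp(m) + 11.2896)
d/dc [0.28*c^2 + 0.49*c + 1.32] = 0.56*c + 0.49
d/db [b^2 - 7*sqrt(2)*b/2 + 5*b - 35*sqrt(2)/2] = 2*b - 7*sqrt(2)/2 + 5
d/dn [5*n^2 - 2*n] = 10*n - 2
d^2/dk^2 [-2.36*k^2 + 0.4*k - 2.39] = -4.72000000000000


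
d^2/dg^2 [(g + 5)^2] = 2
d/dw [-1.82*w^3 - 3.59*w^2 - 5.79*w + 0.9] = -5.46*w^2 - 7.18*w - 5.79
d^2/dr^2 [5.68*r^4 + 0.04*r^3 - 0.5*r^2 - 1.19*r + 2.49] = 68.16*r^2 + 0.24*r - 1.0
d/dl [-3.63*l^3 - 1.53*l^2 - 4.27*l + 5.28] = -10.89*l^2 - 3.06*l - 4.27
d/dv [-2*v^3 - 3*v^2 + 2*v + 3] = -6*v^2 - 6*v + 2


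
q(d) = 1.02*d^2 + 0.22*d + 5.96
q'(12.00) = 24.70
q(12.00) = 155.48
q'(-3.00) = -5.90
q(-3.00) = 14.48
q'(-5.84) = -11.69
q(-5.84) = 39.46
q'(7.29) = 15.09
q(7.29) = 61.77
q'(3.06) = 6.46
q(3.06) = 16.18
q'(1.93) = 4.16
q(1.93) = 10.18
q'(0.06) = 0.34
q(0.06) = 5.98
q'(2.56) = 5.44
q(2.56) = 13.21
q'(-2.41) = -4.70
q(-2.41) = 11.35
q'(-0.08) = 0.06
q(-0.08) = 5.95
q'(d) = 2.04*d + 0.22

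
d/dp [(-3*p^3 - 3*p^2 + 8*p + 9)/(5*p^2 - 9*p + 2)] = (-15*p^4 + 54*p^3 - 31*p^2 - 102*p + 97)/(25*p^4 - 90*p^3 + 101*p^2 - 36*p + 4)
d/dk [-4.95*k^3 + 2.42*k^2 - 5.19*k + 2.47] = -14.85*k^2 + 4.84*k - 5.19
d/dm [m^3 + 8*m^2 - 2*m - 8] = 3*m^2 + 16*m - 2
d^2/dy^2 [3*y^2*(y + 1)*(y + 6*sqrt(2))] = 36*y^2 + 18*y + 108*sqrt(2)*y + 36*sqrt(2)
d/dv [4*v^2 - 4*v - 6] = 8*v - 4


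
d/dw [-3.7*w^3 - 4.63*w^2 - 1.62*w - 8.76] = -11.1*w^2 - 9.26*w - 1.62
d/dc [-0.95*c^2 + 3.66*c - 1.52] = 3.66 - 1.9*c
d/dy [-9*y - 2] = -9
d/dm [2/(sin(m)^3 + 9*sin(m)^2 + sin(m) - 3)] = 2*(-18*sin(m) + 3*cos(m)^2 - 4)*cos(m)/(sin(m)^3 + 9*sin(m)^2 + sin(m) - 3)^2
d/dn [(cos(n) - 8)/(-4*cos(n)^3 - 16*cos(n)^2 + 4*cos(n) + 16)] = (125*cos(n)/2 + 10*cos(2*n) - cos(3*n)/2 - 2)/(4*(cos(n) + 4)^2*sin(n)^3)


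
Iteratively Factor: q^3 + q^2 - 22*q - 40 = (q + 4)*(q^2 - 3*q - 10) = (q + 2)*(q + 4)*(q - 5)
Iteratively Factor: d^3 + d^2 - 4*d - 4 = (d + 1)*(d^2 - 4) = (d + 1)*(d + 2)*(d - 2)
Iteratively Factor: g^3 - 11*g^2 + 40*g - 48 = (g - 4)*(g^2 - 7*g + 12) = (g - 4)*(g - 3)*(g - 4)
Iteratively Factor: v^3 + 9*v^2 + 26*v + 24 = (v + 2)*(v^2 + 7*v + 12) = (v + 2)*(v + 3)*(v + 4)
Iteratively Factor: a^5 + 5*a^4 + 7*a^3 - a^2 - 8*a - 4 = (a + 2)*(a^4 + 3*a^3 + a^2 - 3*a - 2) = (a + 2)^2*(a^3 + a^2 - a - 1) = (a + 1)*(a + 2)^2*(a^2 - 1) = (a - 1)*(a + 1)*(a + 2)^2*(a + 1)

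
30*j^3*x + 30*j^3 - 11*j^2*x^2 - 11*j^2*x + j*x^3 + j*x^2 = (-6*j + x)*(-5*j + x)*(j*x + j)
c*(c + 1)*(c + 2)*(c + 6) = c^4 + 9*c^3 + 20*c^2 + 12*c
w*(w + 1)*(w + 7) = w^3 + 8*w^2 + 7*w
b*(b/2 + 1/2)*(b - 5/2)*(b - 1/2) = b^4/2 - b^3 - 7*b^2/8 + 5*b/8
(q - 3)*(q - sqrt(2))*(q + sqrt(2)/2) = q^3 - 3*q^2 - sqrt(2)*q^2/2 - q + 3*sqrt(2)*q/2 + 3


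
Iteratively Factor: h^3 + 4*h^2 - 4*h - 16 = (h - 2)*(h^2 + 6*h + 8) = (h - 2)*(h + 2)*(h + 4)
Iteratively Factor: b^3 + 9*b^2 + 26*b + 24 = (b + 3)*(b^2 + 6*b + 8) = (b + 2)*(b + 3)*(b + 4)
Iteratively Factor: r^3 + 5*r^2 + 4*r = (r + 4)*(r^2 + r) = (r + 1)*(r + 4)*(r)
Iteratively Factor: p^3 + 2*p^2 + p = (p + 1)*(p^2 + p) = (p + 1)^2*(p)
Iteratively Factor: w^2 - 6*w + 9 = (w - 3)*(w - 3)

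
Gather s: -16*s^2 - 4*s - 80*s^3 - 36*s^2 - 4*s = -80*s^3 - 52*s^2 - 8*s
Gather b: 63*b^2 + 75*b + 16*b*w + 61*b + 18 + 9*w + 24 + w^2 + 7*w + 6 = 63*b^2 + b*(16*w + 136) + w^2 + 16*w + 48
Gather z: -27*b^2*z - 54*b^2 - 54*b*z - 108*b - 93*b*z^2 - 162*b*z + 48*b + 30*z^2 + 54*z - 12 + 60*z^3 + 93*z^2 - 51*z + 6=-54*b^2 - 60*b + 60*z^3 + z^2*(123 - 93*b) + z*(-27*b^2 - 216*b + 3) - 6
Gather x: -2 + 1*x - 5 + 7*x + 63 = 8*x + 56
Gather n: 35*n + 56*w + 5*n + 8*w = 40*n + 64*w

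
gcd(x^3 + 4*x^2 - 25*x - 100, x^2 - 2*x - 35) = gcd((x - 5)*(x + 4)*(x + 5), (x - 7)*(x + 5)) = x + 5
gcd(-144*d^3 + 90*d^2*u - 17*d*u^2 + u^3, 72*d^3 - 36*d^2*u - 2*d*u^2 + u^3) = -6*d + u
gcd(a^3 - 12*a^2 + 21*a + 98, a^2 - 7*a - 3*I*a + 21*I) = a - 7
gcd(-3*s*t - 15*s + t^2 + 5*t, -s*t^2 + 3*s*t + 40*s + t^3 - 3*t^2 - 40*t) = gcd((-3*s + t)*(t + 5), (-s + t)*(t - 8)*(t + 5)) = t + 5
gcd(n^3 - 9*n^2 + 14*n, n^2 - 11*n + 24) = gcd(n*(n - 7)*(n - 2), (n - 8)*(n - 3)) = 1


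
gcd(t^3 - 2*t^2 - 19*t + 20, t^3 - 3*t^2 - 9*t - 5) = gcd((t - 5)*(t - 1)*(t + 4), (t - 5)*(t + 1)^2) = t - 5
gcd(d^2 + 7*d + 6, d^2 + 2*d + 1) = d + 1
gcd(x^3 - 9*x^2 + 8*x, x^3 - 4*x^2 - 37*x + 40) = x^2 - 9*x + 8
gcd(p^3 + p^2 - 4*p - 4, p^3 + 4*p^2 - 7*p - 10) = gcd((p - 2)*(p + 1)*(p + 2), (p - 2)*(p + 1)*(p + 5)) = p^2 - p - 2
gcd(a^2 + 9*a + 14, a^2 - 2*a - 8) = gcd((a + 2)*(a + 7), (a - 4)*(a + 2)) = a + 2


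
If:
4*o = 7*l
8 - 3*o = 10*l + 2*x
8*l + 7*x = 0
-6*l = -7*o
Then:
No Solution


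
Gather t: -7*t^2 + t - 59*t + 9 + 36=-7*t^2 - 58*t + 45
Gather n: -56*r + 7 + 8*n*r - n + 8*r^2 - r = n*(8*r - 1) + 8*r^2 - 57*r + 7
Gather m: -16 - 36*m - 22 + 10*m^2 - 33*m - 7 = 10*m^2 - 69*m - 45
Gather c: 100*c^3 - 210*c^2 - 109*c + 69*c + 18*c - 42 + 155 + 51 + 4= 100*c^3 - 210*c^2 - 22*c + 168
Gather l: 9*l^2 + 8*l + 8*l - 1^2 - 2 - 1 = 9*l^2 + 16*l - 4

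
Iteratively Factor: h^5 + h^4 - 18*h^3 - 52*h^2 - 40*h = (h)*(h^4 + h^3 - 18*h^2 - 52*h - 40) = h*(h + 2)*(h^3 - h^2 - 16*h - 20) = h*(h - 5)*(h + 2)*(h^2 + 4*h + 4) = h*(h - 5)*(h + 2)^2*(h + 2)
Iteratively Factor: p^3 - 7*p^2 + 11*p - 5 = (p - 5)*(p^2 - 2*p + 1) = (p - 5)*(p - 1)*(p - 1)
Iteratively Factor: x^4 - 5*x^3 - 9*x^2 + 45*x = (x)*(x^3 - 5*x^2 - 9*x + 45) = x*(x + 3)*(x^2 - 8*x + 15) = x*(x - 3)*(x + 3)*(x - 5)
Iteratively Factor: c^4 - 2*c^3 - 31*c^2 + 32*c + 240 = (c - 5)*(c^3 + 3*c^2 - 16*c - 48) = (c - 5)*(c + 3)*(c^2 - 16) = (c - 5)*(c - 4)*(c + 3)*(c + 4)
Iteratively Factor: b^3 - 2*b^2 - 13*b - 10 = (b - 5)*(b^2 + 3*b + 2) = (b - 5)*(b + 2)*(b + 1)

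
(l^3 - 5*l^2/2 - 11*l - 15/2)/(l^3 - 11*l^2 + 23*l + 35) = (l + 3/2)/(l - 7)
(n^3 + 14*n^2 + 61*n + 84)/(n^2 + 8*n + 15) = (n^2 + 11*n + 28)/(n + 5)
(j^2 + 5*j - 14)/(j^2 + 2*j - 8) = (j + 7)/(j + 4)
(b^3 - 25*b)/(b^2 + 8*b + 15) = b*(b - 5)/(b + 3)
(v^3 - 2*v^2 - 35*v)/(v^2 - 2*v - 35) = v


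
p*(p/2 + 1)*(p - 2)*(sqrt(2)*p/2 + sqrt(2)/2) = sqrt(2)*p^4/4 + sqrt(2)*p^3/4 - sqrt(2)*p^2 - sqrt(2)*p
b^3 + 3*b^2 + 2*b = b*(b + 1)*(b + 2)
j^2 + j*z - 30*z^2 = (j - 5*z)*(j + 6*z)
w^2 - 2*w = w*(w - 2)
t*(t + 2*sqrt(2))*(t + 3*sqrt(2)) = t^3 + 5*sqrt(2)*t^2 + 12*t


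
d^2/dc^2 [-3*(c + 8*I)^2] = -6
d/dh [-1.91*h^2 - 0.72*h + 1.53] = -3.82*h - 0.72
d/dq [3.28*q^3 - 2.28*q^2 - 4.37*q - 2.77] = 9.84*q^2 - 4.56*q - 4.37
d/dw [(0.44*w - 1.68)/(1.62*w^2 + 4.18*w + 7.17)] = (-0.7128*w^2 + 5.4432*w + 10.1772)/(2.6244*w^4 + 13.5432*w^3 + 40.7032*w^2 + 59.9412*w + 51.4089)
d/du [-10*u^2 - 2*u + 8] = -20*u - 2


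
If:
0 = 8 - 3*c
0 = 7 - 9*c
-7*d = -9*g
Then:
No Solution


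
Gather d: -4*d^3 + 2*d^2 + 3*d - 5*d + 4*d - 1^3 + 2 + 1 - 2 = -4*d^3 + 2*d^2 + 2*d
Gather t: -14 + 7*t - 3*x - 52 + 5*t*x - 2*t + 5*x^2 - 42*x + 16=t*(5*x + 5) + 5*x^2 - 45*x - 50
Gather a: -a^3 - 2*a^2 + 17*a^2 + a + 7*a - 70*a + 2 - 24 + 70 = -a^3 + 15*a^2 - 62*a + 48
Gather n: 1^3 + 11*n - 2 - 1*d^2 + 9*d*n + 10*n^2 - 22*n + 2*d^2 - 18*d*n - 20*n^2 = d^2 - 10*n^2 + n*(-9*d - 11) - 1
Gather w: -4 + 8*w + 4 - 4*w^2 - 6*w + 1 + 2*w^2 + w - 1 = -2*w^2 + 3*w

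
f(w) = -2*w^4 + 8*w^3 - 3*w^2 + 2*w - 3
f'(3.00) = -16.00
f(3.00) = 30.00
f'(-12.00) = 17354.00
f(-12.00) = -55755.00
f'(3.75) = -104.88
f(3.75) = -11.32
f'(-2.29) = 237.67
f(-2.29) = -174.39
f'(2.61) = 7.59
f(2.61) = 31.21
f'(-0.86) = 30.00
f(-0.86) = -13.12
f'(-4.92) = 1565.24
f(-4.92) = -2210.12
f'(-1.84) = 144.13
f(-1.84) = -89.60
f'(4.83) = -368.52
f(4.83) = -250.37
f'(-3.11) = 493.43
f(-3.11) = -465.98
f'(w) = -8*w^3 + 24*w^2 - 6*w + 2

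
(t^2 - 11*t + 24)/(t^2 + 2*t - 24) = (t^2 - 11*t + 24)/(t^2 + 2*t - 24)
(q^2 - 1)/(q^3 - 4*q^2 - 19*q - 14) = (q - 1)/(q^2 - 5*q - 14)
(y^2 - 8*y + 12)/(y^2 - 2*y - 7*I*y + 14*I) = (y - 6)/(y - 7*I)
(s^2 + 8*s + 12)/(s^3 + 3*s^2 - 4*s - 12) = (s + 6)/(s^2 + s - 6)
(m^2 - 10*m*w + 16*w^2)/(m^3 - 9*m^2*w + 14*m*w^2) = (-m + 8*w)/(m*(-m + 7*w))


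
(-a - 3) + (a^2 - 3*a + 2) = a^2 - 4*a - 1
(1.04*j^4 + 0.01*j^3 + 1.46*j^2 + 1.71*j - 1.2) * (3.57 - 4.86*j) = -5.0544*j^5 + 3.6642*j^4 - 7.0599*j^3 - 3.0984*j^2 + 11.9367*j - 4.284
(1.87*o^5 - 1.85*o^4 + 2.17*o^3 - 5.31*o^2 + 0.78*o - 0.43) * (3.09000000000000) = 5.7783*o^5 - 5.7165*o^4 + 6.7053*o^3 - 16.4079*o^2 + 2.4102*o - 1.3287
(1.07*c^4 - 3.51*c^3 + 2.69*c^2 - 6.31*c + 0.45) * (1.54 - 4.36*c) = -4.6652*c^5 + 16.9514*c^4 - 17.1338*c^3 + 31.6542*c^2 - 11.6794*c + 0.693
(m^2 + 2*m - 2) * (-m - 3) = -m^3 - 5*m^2 - 4*m + 6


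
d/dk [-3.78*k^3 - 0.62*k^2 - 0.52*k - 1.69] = -11.34*k^2 - 1.24*k - 0.52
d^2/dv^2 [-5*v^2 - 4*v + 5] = -10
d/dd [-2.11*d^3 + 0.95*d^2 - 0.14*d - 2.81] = -6.33*d^2 + 1.9*d - 0.14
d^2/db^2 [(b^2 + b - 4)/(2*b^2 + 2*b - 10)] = 3*(b^2 + b + 2)/(b^6 + 3*b^5 - 12*b^4 - 29*b^3 + 60*b^2 + 75*b - 125)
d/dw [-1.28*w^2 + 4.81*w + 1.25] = 4.81 - 2.56*w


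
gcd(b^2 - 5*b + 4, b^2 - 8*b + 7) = b - 1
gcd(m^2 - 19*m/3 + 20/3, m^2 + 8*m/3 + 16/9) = 1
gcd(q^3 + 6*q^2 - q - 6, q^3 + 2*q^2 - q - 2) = q^2 - 1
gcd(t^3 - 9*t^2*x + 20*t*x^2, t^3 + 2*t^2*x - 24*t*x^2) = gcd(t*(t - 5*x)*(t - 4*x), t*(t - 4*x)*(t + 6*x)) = -t^2 + 4*t*x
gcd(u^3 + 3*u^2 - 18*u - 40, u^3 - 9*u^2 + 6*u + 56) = u^2 - 2*u - 8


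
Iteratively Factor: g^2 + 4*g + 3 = (g + 1)*(g + 3)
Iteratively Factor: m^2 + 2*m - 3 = (m + 3)*(m - 1)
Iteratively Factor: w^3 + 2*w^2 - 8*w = (w)*(w^2 + 2*w - 8) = w*(w + 4)*(w - 2)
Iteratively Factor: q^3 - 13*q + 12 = (q + 4)*(q^2 - 4*q + 3) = (q - 1)*(q + 4)*(q - 3)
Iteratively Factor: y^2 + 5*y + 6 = (y + 3)*(y + 2)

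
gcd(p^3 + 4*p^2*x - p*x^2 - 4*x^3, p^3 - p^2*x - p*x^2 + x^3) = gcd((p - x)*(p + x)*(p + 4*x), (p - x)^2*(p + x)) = -p^2 + x^2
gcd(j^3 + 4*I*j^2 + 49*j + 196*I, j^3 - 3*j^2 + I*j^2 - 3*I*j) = 1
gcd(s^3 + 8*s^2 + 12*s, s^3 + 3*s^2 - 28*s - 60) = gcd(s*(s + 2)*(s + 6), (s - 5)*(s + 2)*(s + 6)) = s^2 + 8*s + 12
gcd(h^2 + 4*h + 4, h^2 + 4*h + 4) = h^2 + 4*h + 4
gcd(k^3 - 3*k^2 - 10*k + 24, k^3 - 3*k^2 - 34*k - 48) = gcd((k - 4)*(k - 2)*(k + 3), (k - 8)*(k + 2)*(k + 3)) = k + 3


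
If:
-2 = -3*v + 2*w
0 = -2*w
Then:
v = 2/3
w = 0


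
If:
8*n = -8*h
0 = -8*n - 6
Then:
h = 3/4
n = -3/4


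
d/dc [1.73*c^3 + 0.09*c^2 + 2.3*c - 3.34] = 5.19*c^2 + 0.18*c + 2.3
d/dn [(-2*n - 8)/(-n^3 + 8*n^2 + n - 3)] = 2*(n^3 - 8*n^2 - n + (n + 4)*(-3*n^2 + 16*n + 1) + 3)/(n^3 - 8*n^2 - n + 3)^2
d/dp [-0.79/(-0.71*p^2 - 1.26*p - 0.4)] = (-1.1218*p - 0.9954)/(0.71*p^2 + 1.26*p + 0.4)^2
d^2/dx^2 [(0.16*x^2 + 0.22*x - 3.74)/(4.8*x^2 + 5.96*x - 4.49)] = (0.983040000000003*x^3 - 496.32768*x^2 - 613.51488*x - 408.68472)/(110.592*x^6 + 411.9552*x^5 + 201.16224*x^4 - 558.990784*x^3 - 188.170512*x^2 + 360.462588*x - 90.518849)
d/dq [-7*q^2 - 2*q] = -14*q - 2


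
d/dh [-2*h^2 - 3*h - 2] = -4*h - 3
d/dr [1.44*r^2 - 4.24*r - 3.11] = 2.88*r - 4.24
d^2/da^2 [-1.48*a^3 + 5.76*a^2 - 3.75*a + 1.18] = 11.52 - 8.88*a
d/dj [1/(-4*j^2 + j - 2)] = (8*j - 1)/(4*j^2 - j + 2)^2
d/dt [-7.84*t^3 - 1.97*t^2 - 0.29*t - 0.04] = -23.52*t^2 - 3.94*t - 0.29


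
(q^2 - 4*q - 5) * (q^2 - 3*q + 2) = q^4 - 7*q^3 + 9*q^2 + 7*q - 10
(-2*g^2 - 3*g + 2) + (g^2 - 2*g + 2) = -g^2 - 5*g + 4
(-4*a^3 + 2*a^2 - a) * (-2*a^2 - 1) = 8*a^5 - 4*a^4 + 6*a^3 - 2*a^2 + a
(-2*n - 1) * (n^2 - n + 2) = -2*n^3 + n^2 - 3*n - 2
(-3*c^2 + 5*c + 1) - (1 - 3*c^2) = 5*c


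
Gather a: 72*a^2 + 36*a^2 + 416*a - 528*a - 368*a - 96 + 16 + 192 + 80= 108*a^2 - 480*a + 192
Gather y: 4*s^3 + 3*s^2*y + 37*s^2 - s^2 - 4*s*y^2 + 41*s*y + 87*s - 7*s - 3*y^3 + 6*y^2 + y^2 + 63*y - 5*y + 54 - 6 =4*s^3 + 36*s^2 + 80*s - 3*y^3 + y^2*(7 - 4*s) + y*(3*s^2 + 41*s + 58) + 48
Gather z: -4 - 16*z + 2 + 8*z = -8*z - 2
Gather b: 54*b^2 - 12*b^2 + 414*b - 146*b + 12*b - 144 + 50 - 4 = 42*b^2 + 280*b - 98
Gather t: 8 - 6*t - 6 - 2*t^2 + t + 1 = -2*t^2 - 5*t + 3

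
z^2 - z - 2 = (z - 2)*(z + 1)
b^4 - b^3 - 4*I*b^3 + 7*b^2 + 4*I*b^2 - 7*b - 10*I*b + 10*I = (b - 1)*(b - 5*I)*(b - I)*(b + 2*I)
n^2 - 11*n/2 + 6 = (n - 4)*(n - 3/2)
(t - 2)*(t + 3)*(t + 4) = t^3 + 5*t^2 - 2*t - 24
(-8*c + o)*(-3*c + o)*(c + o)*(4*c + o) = 96*c^4 + 76*c^3*o - 27*c^2*o^2 - 6*c*o^3 + o^4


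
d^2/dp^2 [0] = 0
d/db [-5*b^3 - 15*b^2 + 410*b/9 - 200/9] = -15*b^2 - 30*b + 410/9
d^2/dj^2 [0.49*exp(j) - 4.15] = 0.49*exp(j)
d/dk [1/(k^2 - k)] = (1 - 2*k)/(k^2*(k - 1)^2)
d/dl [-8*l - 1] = -8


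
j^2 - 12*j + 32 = (j - 8)*(j - 4)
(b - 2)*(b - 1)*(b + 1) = b^3 - 2*b^2 - b + 2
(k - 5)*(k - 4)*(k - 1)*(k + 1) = k^4 - 9*k^3 + 19*k^2 + 9*k - 20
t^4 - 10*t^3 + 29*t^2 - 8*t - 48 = (t - 4)^2*(t - 3)*(t + 1)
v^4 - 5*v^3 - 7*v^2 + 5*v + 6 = (v - 6)*(v - 1)*(v + 1)^2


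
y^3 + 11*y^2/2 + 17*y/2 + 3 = (y + 1/2)*(y + 2)*(y + 3)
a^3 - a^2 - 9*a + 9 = (a - 3)*(a - 1)*(a + 3)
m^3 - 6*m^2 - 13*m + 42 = (m - 7)*(m - 2)*(m + 3)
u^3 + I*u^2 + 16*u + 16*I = (u - 4*I)*(u + I)*(u + 4*I)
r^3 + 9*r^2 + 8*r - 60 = (r - 2)*(r + 5)*(r + 6)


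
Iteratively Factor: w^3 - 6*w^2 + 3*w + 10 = (w - 2)*(w^2 - 4*w - 5) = (w - 5)*(w - 2)*(w + 1)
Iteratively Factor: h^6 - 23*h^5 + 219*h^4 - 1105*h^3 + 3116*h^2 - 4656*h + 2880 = (h - 4)*(h^5 - 19*h^4 + 143*h^3 - 533*h^2 + 984*h - 720) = (h - 5)*(h - 4)*(h^4 - 14*h^3 + 73*h^2 - 168*h + 144) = (h - 5)*(h - 4)^2*(h^3 - 10*h^2 + 33*h - 36) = (h - 5)*(h - 4)^2*(h - 3)*(h^2 - 7*h + 12) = (h - 5)*(h - 4)^2*(h - 3)^2*(h - 4)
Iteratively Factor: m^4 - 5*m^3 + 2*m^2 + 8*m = (m + 1)*(m^3 - 6*m^2 + 8*m) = m*(m + 1)*(m^2 - 6*m + 8) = m*(m - 2)*(m + 1)*(m - 4)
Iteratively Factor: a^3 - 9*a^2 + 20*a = (a)*(a^2 - 9*a + 20) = a*(a - 4)*(a - 5)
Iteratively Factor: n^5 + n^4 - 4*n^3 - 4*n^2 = (n + 1)*(n^4 - 4*n^2) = n*(n + 1)*(n^3 - 4*n) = n*(n + 1)*(n + 2)*(n^2 - 2*n) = n^2*(n + 1)*(n + 2)*(n - 2)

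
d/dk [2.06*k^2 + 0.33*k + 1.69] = 4.12*k + 0.33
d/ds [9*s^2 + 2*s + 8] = 18*s + 2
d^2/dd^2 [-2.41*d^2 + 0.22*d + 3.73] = -4.82000000000000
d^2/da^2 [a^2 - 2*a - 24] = 2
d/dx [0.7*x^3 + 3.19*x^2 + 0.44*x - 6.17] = 2.1*x^2 + 6.38*x + 0.44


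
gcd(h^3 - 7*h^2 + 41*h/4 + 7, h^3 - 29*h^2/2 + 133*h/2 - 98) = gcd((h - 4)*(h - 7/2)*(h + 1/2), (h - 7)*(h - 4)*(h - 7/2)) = h^2 - 15*h/2 + 14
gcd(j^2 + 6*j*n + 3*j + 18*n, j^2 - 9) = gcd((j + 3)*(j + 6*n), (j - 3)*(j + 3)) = j + 3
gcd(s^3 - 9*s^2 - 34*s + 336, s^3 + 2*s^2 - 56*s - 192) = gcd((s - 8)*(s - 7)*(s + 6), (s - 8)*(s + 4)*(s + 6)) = s^2 - 2*s - 48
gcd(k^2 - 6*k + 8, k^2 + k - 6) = k - 2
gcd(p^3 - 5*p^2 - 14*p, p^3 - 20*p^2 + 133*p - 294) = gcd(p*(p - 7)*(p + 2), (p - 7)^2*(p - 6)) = p - 7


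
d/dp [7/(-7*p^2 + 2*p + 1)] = 14*(7*p - 1)/(-7*p^2 + 2*p + 1)^2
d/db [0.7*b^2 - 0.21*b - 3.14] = 1.4*b - 0.21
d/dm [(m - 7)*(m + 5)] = 2*m - 2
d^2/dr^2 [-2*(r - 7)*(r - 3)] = -4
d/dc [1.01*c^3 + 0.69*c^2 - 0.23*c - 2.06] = 3.03*c^2 + 1.38*c - 0.23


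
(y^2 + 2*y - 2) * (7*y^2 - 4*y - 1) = 7*y^4 + 10*y^3 - 23*y^2 + 6*y + 2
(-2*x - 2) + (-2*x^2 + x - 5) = -2*x^2 - x - 7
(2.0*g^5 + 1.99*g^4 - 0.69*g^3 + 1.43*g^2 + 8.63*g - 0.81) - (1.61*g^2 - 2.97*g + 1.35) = 2.0*g^5 + 1.99*g^4 - 0.69*g^3 - 0.18*g^2 + 11.6*g - 2.16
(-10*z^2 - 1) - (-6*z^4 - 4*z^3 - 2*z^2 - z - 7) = 6*z^4 + 4*z^3 - 8*z^2 + z + 6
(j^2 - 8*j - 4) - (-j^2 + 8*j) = 2*j^2 - 16*j - 4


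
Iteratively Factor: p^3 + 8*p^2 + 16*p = (p + 4)*(p^2 + 4*p) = p*(p + 4)*(p + 4)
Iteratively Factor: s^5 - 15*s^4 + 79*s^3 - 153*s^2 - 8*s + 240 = (s + 1)*(s^4 - 16*s^3 + 95*s^2 - 248*s + 240) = (s - 4)*(s + 1)*(s^3 - 12*s^2 + 47*s - 60) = (s - 4)^2*(s + 1)*(s^2 - 8*s + 15) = (s - 4)^2*(s - 3)*(s + 1)*(s - 5)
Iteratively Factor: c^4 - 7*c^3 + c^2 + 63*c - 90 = (c - 5)*(c^3 - 2*c^2 - 9*c + 18) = (c - 5)*(c - 3)*(c^2 + c - 6) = (c - 5)*(c - 3)*(c - 2)*(c + 3)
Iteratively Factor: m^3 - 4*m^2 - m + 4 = (m - 4)*(m^2 - 1) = (m - 4)*(m - 1)*(m + 1)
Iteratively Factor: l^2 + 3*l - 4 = (l - 1)*(l + 4)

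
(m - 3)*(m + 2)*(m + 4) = m^3 + 3*m^2 - 10*m - 24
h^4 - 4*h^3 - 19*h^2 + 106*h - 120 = (h - 4)*(h - 3)*(h - 2)*(h + 5)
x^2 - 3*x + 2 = (x - 2)*(x - 1)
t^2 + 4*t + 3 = (t + 1)*(t + 3)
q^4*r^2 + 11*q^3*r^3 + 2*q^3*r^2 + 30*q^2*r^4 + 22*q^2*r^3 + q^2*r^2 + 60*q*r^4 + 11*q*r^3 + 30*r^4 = (q + 5*r)*(q + 6*r)*(q*r + r)^2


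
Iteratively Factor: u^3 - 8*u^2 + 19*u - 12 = (u - 3)*(u^2 - 5*u + 4) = (u - 4)*(u - 3)*(u - 1)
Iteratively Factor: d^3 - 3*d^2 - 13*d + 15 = (d + 3)*(d^2 - 6*d + 5) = (d - 1)*(d + 3)*(d - 5)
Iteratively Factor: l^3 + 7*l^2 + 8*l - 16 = (l + 4)*(l^2 + 3*l - 4) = (l + 4)^2*(l - 1)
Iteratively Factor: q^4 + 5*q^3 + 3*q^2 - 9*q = (q + 3)*(q^3 + 2*q^2 - 3*q) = (q + 3)^2*(q^2 - q) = (q - 1)*(q + 3)^2*(q)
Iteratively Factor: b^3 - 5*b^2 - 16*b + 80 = (b - 4)*(b^2 - b - 20) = (b - 4)*(b + 4)*(b - 5)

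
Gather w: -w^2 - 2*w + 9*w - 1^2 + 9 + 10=-w^2 + 7*w + 18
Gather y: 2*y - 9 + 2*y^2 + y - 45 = 2*y^2 + 3*y - 54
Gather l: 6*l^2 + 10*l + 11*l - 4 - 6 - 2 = 6*l^2 + 21*l - 12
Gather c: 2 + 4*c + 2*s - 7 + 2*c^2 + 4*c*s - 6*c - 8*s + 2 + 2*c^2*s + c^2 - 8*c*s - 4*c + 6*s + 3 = c^2*(2*s + 3) + c*(-4*s - 6)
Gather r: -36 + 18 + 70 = 52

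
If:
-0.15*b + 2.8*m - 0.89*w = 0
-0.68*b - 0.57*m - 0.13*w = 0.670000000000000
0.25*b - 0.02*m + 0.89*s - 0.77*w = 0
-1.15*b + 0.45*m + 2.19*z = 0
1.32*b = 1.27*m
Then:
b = -0.40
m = -0.42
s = -0.97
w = -1.24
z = -0.12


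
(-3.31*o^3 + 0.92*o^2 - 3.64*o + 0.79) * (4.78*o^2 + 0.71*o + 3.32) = -15.8218*o^5 + 2.0475*o^4 - 27.7352*o^3 + 4.2462*o^2 - 11.5239*o + 2.6228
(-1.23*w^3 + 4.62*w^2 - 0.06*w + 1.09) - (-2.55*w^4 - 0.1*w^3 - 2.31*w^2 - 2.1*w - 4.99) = 2.55*w^4 - 1.13*w^3 + 6.93*w^2 + 2.04*w + 6.08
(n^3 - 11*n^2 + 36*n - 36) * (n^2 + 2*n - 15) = n^5 - 9*n^4 - n^3 + 201*n^2 - 612*n + 540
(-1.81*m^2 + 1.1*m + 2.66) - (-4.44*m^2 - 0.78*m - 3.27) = 2.63*m^2 + 1.88*m + 5.93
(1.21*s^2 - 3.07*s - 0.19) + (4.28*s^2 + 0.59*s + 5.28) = 5.49*s^2 - 2.48*s + 5.09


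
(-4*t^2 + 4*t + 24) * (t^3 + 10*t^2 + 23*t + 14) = -4*t^5 - 36*t^4 - 28*t^3 + 276*t^2 + 608*t + 336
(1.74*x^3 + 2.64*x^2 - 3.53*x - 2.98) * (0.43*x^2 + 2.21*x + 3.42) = 0.7482*x^5 + 4.9806*x^4 + 10.2673*x^3 - 0.0538999999999989*x^2 - 18.6584*x - 10.1916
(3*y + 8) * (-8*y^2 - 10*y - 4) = -24*y^3 - 94*y^2 - 92*y - 32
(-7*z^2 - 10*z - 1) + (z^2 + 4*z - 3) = -6*z^2 - 6*z - 4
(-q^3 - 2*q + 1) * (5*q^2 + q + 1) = -5*q^5 - q^4 - 11*q^3 + 3*q^2 - q + 1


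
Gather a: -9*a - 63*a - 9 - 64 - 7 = -72*a - 80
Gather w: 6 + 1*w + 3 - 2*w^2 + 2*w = -2*w^2 + 3*w + 9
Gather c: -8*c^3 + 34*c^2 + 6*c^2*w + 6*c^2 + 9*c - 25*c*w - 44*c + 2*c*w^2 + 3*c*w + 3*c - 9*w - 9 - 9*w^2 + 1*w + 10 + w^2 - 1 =-8*c^3 + c^2*(6*w + 40) + c*(2*w^2 - 22*w - 32) - 8*w^2 - 8*w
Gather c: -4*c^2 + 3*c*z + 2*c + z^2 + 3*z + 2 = -4*c^2 + c*(3*z + 2) + z^2 + 3*z + 2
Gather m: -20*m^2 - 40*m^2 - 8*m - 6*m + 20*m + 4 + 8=-60*m^2 + 6*m + 12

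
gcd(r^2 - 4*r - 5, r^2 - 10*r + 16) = 1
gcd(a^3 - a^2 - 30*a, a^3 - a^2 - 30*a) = a^3 - a^2 - 30*a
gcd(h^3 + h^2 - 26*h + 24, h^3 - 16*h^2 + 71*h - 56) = h - 1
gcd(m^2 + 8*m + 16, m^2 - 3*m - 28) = m + 4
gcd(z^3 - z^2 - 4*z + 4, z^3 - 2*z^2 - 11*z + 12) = z - 1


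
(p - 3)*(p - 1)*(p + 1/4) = p^3 - 15*p^2/4 + 2*p + 3/4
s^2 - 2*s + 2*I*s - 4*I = (s - 2)*(s + 2*I)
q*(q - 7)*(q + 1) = q^3 - 6*q^2 - 7*q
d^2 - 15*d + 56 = (d - 8)*(d - 7)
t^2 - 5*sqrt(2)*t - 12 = (t - 6*sqrt(2))*(t + sqrt(2))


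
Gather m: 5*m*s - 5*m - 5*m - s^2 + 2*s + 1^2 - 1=m*(5*s - 10) - s^2 + 2*s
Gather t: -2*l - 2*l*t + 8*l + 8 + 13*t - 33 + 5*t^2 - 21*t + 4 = 6*l + 5*t^2 + t*(-2*l - 8) - 21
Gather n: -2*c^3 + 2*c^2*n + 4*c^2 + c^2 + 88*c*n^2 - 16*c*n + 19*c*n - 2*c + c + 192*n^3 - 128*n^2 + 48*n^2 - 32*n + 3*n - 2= -2*c^3 + 5*c^2 - c + 192*n^3 + n^2*(88*c - 80) + n*(2*c^2 + 3*c - 29) - 2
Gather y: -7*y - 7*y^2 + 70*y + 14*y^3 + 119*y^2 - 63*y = 14*y^3 + 112*y^2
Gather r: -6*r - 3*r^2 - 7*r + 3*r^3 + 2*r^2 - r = 3*r^3 - r^2 - 14*r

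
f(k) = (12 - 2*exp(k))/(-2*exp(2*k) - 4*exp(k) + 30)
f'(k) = (12 - 2*exp(k))*(4*exp(2*k) + 4*exp(k))/(-2*exp(2*k) - 4*exp(k) + 30)^2 - 2*exp(k)/(-2*exp(2*k) - 4*exp(k) + 30)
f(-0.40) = 0.40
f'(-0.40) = 0.02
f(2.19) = 0.04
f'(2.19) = 0.03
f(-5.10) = 0.40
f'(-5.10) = -0.00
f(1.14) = -2.79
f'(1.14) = 72.90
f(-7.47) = 0.40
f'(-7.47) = -0.00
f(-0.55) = 0.40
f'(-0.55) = 0.01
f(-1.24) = 0.40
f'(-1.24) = 0.00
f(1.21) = -0.90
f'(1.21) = 10.00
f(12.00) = 0.00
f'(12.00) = 0.00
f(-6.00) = 0.40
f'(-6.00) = 0.00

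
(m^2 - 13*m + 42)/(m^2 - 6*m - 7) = (m - 6)/(m + 1)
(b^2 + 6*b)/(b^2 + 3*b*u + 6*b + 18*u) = b/(b + 3*u)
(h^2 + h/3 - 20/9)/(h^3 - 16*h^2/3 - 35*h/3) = (h - 4/3)/(h*(h - 7))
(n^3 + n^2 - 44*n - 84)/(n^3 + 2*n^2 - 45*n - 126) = (n + 2)/(n + 3)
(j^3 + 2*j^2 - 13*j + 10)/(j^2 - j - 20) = (-j^3 - 2*j^2 + 13*j - 10)/(-j^2 + j + 20)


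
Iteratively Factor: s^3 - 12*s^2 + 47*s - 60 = (s - 3)*(s^2 - 9*s + 20) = (s - 5)*(s - 3)*(s - 4)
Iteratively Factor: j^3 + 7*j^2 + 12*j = (j + 3)*(j^2 + 4*j) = j*(j + 3)*(j + 4)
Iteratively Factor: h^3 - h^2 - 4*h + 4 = (h - 2)*(h^2 + h - 2) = (h - 2)*(h - 1)*(h + 2)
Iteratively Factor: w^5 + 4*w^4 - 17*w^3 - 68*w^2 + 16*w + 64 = (w - 4)*(w^4 + 8*w^3 + 15*w^2 - 8*w - 16) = (w - 4)*(w + 4)*(w^3 + 4*w^2 - w - 4) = (w - 4)*(w + 1)*(w + 4)*(w^2 + 3*w - 4) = (w - 4)*(w - 1)*(w + 1)*(w + 4)*(w + 4)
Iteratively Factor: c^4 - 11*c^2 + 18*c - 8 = (c - 1)*(c^3 + c^2 - 10*c + 8) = (c - 2)*(c - 1)*(c^2 + 3*c - 4) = (c - 2)*(c - 1)^2*(c + 4)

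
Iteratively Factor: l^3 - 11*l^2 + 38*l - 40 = (l - 2)*(l^2 - 9*l + 20) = (l - 5)*(l - 2)*(l - 4)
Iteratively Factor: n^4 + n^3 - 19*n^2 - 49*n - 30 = (n + 1)*(n^3 - 19*n - 30) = (n + 1)*(n + 2)*(n^2 - 2*n - 15) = (n + 1)*(n + 2)*(n + 3)*(n - 5)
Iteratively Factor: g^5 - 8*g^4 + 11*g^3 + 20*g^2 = (g + 1)*(g^4 - 9*g^3 + 20*g^2) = g*(g + 1)*(g^3 - 9*g^2 + 20*g) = g*(g - 4)*(g + 1)*(g^2 - 5*g) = g^2*(g - 4)*(g + 1)*(g - 5)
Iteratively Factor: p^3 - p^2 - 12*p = (p + 3)*(p^2 - 4*p) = (p - 4)*(p + 3)*(p)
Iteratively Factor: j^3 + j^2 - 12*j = (j - 3)*(j^2 + 4*j) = (j - 3)*(j + 4)*(j)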